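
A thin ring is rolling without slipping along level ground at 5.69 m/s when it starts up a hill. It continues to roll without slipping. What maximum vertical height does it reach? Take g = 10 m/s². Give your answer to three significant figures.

h ≈ 3.24 m

For this body I = MR², i.e. k = I/(MR²) = 1.
The rolling condition ω = v/R makes the rotational term ½I(v/R)² = ½kMv², so KE_total = ½(1+k)Mv² = Mv².
All of this converts to potential energy at the highest point: Mv₀² = Mgh.
Thus h = (1+k)v₀²/(2g) = 2 × 5.69² / (2 × 10) ≈ 3.24 m.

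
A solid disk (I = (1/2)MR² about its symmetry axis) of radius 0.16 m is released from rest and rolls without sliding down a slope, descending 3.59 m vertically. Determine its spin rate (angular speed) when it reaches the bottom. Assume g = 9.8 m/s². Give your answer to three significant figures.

Here I = (1/2)MR², so the shape factor k = I/(MR²) = 0.5.
Rolling without slipping gives ω = v/R, so the total kinetic energy is ½Mv² + ½Iω² = ½(1+k)Mv² = (3/4)Mv².
Energy conservation Mgh = ½(1+k)Mv² gives v = √(2gh/(1+k)) = √(2 × 9.8 × 3.59 / 1.5) = 6.849 m/s.
The angular speed follows from ω = v/R = 6.849/0.16 ≈ 42.8 rad/s.

ω ≈ 42.8 rad/s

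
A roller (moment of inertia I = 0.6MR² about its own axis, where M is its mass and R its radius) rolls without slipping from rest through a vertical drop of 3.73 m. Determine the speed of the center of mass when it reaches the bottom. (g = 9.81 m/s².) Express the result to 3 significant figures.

For this body I = 0.6MR², i.e. k = I/(MR²) = 0.6.
Since it rolls without slipping, ω = v/R and KE = ½Mv² + ½Iω² = ½(1+k)Mv² = (4/5)Mv².
Setting Mgh = (4/5)Mv² gives v = √(2gh/(1+k)) = √(2·9.81·3.73/1.6) ≈ 6.76 m/s.

v ≈ 6.76 m/s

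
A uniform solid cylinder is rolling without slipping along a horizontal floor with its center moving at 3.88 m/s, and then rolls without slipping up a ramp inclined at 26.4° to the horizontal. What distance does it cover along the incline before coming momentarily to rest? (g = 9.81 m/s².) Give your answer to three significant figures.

The moment of inertia is (1/2)MR², giving k ≡ I/(MR²) = 0.5.
Rolling without slipping gives ω = v/R, so the total kinetic energy is ½Mv² + ½Iω² = ½(1+k)Mv² = (3/4)Mv².
Setting this equal to Mgh gives the vertical rise h = (1+k)v₀²/(2g) = 1.5×3.88²/(2×9.81) = 1.151 m.
The distance along the slope is d = h/sinθ = 1.151/sin26.4° ≈ 2.59 m.

d ≈ 2.59 m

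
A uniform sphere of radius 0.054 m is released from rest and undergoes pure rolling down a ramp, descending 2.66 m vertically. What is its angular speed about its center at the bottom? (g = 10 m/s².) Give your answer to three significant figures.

With I = (2/5)MR², the ratio k = I/(MR²) is 0.4.
Pure rolling means v = ωR; then KE = ½Mv² + ½I(v/R)² = ½(1+k)Mv² = (7/10)Mv².
Energy conservation Mgh = ½(1+k)Mv² gives v = √(2gh/(1+k)) = √(2 × 10 × 2.66 / 1.4) = 6.164 m/s.
The angular speed follows from ω = v/R = 6.164/0.054 ≈ 114 rad/s.

ω ≈ 114 rad/s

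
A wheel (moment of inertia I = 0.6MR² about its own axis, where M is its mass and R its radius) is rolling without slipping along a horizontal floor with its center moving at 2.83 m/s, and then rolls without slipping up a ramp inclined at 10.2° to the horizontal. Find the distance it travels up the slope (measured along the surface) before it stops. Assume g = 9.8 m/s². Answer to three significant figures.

d ≈ 3.69 m

The moment of inertia is 0.6MR², giving k ≡ I/(MR²) = 0.6.
The rolling condition ω = v/R makes the rotational term ½I(v/R)² = ½kMv², so KE_total = ½(1+k)Mv² = (4/5)Mv².
Setting this equal to Mgh gives the vertical rise h = (1+k)v₀²/(2g) = 1.6×2.83²/(2×9.8) = 0.6538 m.
The distance along the slope is d = h/sinθ = 0.6538/sin10.2° ≈ 3.69 m.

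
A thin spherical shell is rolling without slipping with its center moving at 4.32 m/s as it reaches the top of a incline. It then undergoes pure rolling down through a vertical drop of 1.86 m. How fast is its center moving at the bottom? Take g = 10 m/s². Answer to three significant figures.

v ≈ 6.40 m/s

With I = (2/3)MR², the ratio k = I/(MR²) is 2/3.
Since it rolls without slipping, ω = v/R and KE = ½Mv² + ½Iω² = ½(1+k)Mv² = (5/6)Mv².
Energy conservation: (5/6)Mv₀² + Mgh = (5/6)Mv², so v² = v₀² + 2gh/(1+k).
v = √(4.32² + 2×10×1.86/1.667) = √40.98 ≈ 6.40 m/s.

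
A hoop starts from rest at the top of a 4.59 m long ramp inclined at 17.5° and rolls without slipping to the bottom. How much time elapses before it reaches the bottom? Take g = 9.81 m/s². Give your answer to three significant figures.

Here I = MR², so the shape factor k = I/(MR²) = 1.
Along the incline Mg sinθ − f = Ma, and torque about the center fR = Iα = kMR²(a/R) gives f = kMa.
Hence a = g sinθ/(1+k) = 9.81×sin17.5°/2 = 1.475 m/s².
Starting from rest, L = ½at², so t = √(2L/a) = √(2×4.59/1.475) ≈ 2.49 s.

t ≈ 2.49 s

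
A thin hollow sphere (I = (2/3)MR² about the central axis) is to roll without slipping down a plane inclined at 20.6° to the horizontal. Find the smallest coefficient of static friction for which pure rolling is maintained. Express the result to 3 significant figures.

μ_min ≈ 0.150

Here I = (2/3)MR², so the shape factor k = I/(MR²) = 2/3.
Along the incline Mg sinθ − f = Ma, and torque about the center fR = Iα = kMR²(a/R) gives f = kMa.
These give a = g sinθ/(1+k) and the required friction f = kMg sinθ/(1+k).
The normal force is N = Mg cosθ, so μ_min = f/N = k tanθ/(1+k).
μ_min = (2/3) × tan20.6° / 1.667 ≈ 0.150.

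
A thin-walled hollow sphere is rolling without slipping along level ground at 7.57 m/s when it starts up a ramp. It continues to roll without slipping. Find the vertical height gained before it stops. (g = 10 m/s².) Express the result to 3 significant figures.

Here I = (2/3)MR², so the shape factor k = I/(MR²) = 2/3.
Since it rolls without slipping, ω = v/R and KE = ½Mv² + ½Iω² = ½(1+k)Mv² = (5/6)Mv².
All of this converts to potential energy at the highest point: (5/6)Mv₀² = Mgh.
Thus h = (1+k)v₀²/(2g) = 1.667 × 7.57² / (2 × 10) ≈ 4.78 m.

h ≈ 4.78 m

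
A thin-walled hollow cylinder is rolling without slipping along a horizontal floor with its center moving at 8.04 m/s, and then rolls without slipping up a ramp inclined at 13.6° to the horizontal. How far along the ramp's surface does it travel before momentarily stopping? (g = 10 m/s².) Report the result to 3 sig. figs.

Here I = MR², so the shape factor k = I/(MR²) = 1.
Pure rolling means v = ωR; then KE = ½Mv² + ½I(v/R)² = ½(1+k)Mv² = Mv².
Setting this equal to Mgh gives the vertical rise h = (1+k)v₀²/(2g) = 2×8.04²/(2×10) = 6.464 m.
Along the incline, d = h/sinθ = 6.464/sin13.6° ≈ 27.5 m.

d ≈ 27.5 m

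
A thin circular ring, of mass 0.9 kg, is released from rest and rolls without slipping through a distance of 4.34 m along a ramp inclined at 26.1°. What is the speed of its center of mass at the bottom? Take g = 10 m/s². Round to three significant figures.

v ≈ 4.37 m/s

Here I = MR², so the shape factor k = I/(MR²) = 1.
Pure rolling means v = ωR; then KE = ½Mv² + ½I(v/R)² = ½(1+k)Mv² = Mv².
The vertical drop is h = L sinθ = 4.34 × sin26.1° = 1.909 m.
Setting Mgh = Mv² gives v = √(2gh/(1+k)) = √(2·10·1.909/2) ≈ 4.37 m/s.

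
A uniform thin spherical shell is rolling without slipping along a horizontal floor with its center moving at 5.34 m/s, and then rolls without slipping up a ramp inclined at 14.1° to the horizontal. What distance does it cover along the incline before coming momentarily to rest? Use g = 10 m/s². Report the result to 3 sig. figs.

d ≈ 9.75 m

The moment of inertia is (2/3)MR², giving k ≡ I/(MR²) = 2/3.
Pure rolling means v = ωR; then KE = ½Mv² + ½I(v/R)² = ½(1+k)Mv² = (5/6)Mv².
Setting this equal to Mgh gives the vertical rise h = (1+k)v₀²/(2g) = 1.667×5.34²/(2×10) = 2.376 m.
Along the incline, d = h/sinθ = 2.376/sin14.1° ≈ 9.75 m.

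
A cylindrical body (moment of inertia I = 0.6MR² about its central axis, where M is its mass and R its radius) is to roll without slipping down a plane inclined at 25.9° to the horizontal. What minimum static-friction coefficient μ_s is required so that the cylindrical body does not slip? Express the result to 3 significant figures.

μ_min ≈ 0.182

The moment of inertia is 0.6MR², giving k ≡ I/(MR²) = 0.6.
Newton's second law down the slope: Mg sinθ − f = Ma. The torque equation fR = Iα (with α = a/R) gives f = kMa.
These give a = g sinθ/(1+k) and the required friction f = kMg sinθ/(1+k).
With N = Mg cosθ, the no-slip condition f ≤ μN gives μ_min = f/N = k tanθ/(1+k).
μ_min = 0.6 × tan25.9° / 1.6 ≈ 0.182.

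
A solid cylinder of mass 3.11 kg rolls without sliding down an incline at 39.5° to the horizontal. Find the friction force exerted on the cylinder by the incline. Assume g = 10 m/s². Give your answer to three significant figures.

Here I = (1/2)MR², so the shape factor k = I/(MR²) = 0.5.
Along the incline Mg sinθ − f = Ma, and torque about the center fR = Iα = kMR²(a/R) gives f = kMa.
Combining, a = g sinθ/(1+k) and f = kMa = kMg sinθ/(1+k).
f = 0.5 × 3.11 × 10 × sin39.5° / 1.5 ≈ 6.59 N.

f ≈ 6.59 N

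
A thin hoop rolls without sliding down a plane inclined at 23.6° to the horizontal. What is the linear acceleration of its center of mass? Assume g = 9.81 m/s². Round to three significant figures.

a ≈ 1.96 m/s²

The moment of inertia is MR², giving k ≡ I/(MR²) = 1.
Newton's second law down the slope: Mg sinθ − f = Ma. The torque equation fR = Iα (with α = a/R) gives f = kMa.
Eliminating f: Mg sinθ = (1+k)Ma, so a = g sinθ/(1+k) = 9.81 × sin23.6° / 2 ≈ 1.96 m/s².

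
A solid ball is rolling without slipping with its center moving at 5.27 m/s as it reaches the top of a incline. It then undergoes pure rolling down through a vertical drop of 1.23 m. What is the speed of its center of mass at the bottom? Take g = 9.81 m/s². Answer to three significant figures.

v ≈ 6.71 m/s

With I = (2/5)MR², the ratio k = I/(MR²) is 0.4.
Since it rolls without slipping, ω = v/R and KE = ½Mv² + ½Iω² = ½(1+k)Mv² = (7/10)Mv².
Energy conservation: (7/10)Mv₀² + Mgh = (7/10)Mv², so v² = v₀² + 2gh/(1+k).
v = √(5.27² + 2×9.81×1.23/1.4) = √45.01 ≈ 6.71 m/s.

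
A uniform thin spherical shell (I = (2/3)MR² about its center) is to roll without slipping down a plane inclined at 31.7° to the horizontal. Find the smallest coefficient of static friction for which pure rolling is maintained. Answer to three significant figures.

μ_min ≈ 0.247

The moment of inertia is (2/3)MR², giving k ≡ I/(MR²) = 2/3.
Along the incline Mg sinθ − f = Ma, and torque about the center fR = Iα = kMR²(a/R) gives f = kMa.
These give a = g sinθ/(1+k) and the required friction f = kMg sinθ/(1+k).
With N = Mg cosθ, the no-slip condition f ≤ μN gives μ_min = f/N = k tanθ/(1+k).
μ_min = (2/3) × tan31.7° / 1.667 ≈ 0.247.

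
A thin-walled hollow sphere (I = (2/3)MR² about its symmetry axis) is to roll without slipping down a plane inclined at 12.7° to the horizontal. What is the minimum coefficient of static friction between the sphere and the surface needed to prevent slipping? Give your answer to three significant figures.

μ_min ≈ 0.0901

For this body I = (2/3)MR², i.e. k = I/(MR²) = 2/3.
Newton's second law down the slope: Mg sinθ − f = Ma. The torque equation fR = Iα (with α = a/R) gives f = kMa.
These give a = g sinθ/(1+k) and the required friction f = kMg sinθ/(1+k).
The normal force is N = Mg cosθ, so μ_min = f/N = k tanθ/(1+k).
μ_min = (2/3) × tan12.7° / 1.667 ≈ 0.0901.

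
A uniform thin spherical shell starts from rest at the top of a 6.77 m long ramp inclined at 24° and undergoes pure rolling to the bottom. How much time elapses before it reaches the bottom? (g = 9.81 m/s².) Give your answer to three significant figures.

t ≈ 2.38 s

Here I = (2/3)MR², so the shape factor k = I/(MR²) = 2/3.
Newton's second law down the slope: Mg sinθ − f = Ma. The torque equation fR = Iα (with α = a/R) gives f = kMa.
Hence a = g sinθ/(1+k) = 9.81×sin24°/1.667 = 2.394 m/s².
With constant a from rest, t = √(2L/a) = √(2·6.77/2.394) ≈ 2.38 s.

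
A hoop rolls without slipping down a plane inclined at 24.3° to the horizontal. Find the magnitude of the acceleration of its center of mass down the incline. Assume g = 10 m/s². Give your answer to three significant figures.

a ≈ 2.06 m/s²

For this body I = MR², i.e. k = I/(MR²) = 1.
Along the incline Mg sinθ − f = Ma, and torque about the center fR = Iα = kMR²(a/R) gives f = kMa.
Eliminating f: Mg sinθ = (1+k)Ma, so a = g sinθ/(1+k) = 10 × sin24.3° / 2 ≈ 2.06 m/s².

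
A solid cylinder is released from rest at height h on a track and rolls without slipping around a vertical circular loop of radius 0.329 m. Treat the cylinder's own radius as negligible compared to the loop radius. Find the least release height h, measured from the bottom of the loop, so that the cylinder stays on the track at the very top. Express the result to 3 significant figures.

Here I = (1/2)MR², so the shape factor k = I/(MR²) = 0.5.
At the top, contact is just lost when gravity alone supplies the centripetal force: Mg = Mv_top²/r, i.e. v_top² = gr.
With ω = v/R, the kinetic energy at speed v is ½(1+k)Mv² = (3/4)Mv².
Energy conservation from release (height h) to the top (height 2r): Mgh = Mg(2r) + (3/4)M·gr.
Thus h_min = 2r + (1+k)r/2 = r(2 + 1.5/2) = 0.329 × 2.75 ≈ 0.905 m.

h_min ≈ 0.905 m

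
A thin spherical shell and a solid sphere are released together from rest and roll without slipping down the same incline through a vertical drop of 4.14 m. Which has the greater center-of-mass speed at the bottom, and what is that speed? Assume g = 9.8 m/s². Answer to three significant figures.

For rolling without slipping, Mgh = ½(1+k)Mv² where k = I/(MR²), so v = √(2gh/(1+k)).
Thin spherical shell: k = 2/3, giving v = √(2×9.8×4.14/1.667) = 6.978 m/s.
Solid sphere: k = 0.4, giving v = √(2×9.8×4.14/1.4) = 7.613 m/s.
The smaller k wins: the solid sphere, at ≈ 7.61 m/s.

the solid sphere, at v ≈ 7.61 m/s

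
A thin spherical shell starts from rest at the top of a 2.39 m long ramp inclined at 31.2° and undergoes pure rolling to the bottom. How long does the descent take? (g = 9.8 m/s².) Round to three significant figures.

t ≈ 1.25 s

For this body I = (2/3)MR², i.e. k = I/(MR²) = 2/3.
Along the incline Mg sinθ − f = Ma, and torque about the center fR = Iα = kMR²(a/R) gives f = kMa.
Hence a = g sinθ/(1+k) = 9.8×sin31.2°/1.667 = 3.046 m/s².
With constant a from rest, t = √(2L/a) = √(2·2.39/3.046) ≈ 1.25 s.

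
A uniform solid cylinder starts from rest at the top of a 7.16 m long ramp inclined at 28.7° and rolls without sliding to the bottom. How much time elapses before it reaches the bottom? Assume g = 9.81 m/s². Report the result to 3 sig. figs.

With I = (1/2)MR², the ratio k = I/(MR²) is 0.5.
Newton's second law down the slope: Mg sinθ − f = Ma. The torque equation fR = Iα (with α = a/R) gives f = kMa.
Hence a = g sinθ/(1+k) = 9.81×sin28.7°/1.5 = 3.141 m/s².
With constant a from rest, t = √(2L/a) = √(2·7.16/3.141) ≈ 2.14 s.

t ≈ 2.14 s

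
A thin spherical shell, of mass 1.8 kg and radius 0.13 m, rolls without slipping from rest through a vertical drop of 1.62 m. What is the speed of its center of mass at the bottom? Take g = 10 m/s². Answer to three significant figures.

v ≈ 4.41 m/s

For this body I = (2/3)MR², i.e. k = I/(MR²) = 2/3.
Rolling without slipping gives ω = v/R, so the total kinetic energy is ½Mv² + ½Iω² = ½(1+k)Mv² = (5/6)Mv².
Setting Mgh = (5/6)Mv² gives v = √(2gh/(1+k)) = √(2·10·1.62/1.667) ≈ 4.41 m/s.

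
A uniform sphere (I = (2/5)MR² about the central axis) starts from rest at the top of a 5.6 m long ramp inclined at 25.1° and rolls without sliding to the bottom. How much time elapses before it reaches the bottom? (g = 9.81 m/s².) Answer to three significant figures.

Here I = (2/5)MR², so the shape factor k = I/(MR²) = 0.4.
Newton's second law down the slope: Mg sinθ − f = Ma. The torque equation fR = Iα (with α = a/R) gives f = kMa.
Hence a = g sinθ/(1+k) = 9.81×sin25.1°/1.4 = 2.972 m/s².
Starting from rest, L = ½at², so t = √(2L/a) = √(2×5.6/2.972) ≈ 1.94 s.

t ≈ 1.94 s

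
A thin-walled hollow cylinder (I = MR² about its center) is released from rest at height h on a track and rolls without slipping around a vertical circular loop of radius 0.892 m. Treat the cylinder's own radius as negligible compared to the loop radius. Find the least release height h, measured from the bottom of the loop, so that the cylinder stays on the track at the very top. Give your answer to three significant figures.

The moment of inertia is MR², giving k ≡ I/(MR²) = 1.
At the top, contact is just lost when gravity alone supplies the centripetal force: Mg = Mv_top²/r, i.e. v_top² = gr.
With ω = v/R, the kinetic energy at speed v is ½(1+k)Mv² = Mv².
Energy conservation from release (height h) to the top (height 2r): Mgh = Mg(2r) + M·gr.
Thus h_min = 2r + (1+k)r/2 = r(2 + 2/2) = 0.892 × 3 ≈ 2.68 m.

h_min ≈ 2.68 m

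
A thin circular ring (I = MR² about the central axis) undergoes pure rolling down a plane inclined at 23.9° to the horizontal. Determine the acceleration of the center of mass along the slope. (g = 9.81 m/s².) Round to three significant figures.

With I = MR², the ratio k = I/(MR²) is 1.
Translational: Mg sinθ − f = Ma. Rotational about the CM: fR = Iα = kMRa, so f = kMa.
Eliminating f: Mg sinθ = (1+k)Ma, so a = g sinθ/(1+k) = 9.81 × sin23.9° / 2 ≈ 1.99 m/s².

a ≈ 1.99 m/s²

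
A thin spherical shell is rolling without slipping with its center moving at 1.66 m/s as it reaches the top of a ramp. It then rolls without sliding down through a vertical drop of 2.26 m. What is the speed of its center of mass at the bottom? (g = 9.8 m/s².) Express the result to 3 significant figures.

v ≈ 5.42 m/s

The moment of inertia is (2/3)MR², giving k ≡ I/(MR²) = 2/3.
Rolling without slipping gives ω = v/R, so the total kinetic energy is ½Mv² + ½Iω² = ½(1+k)Mv² = (5/6)Mv².
Conserving energy between top and bottom: (5/6)Mv² = (5/6)Mv₀² + Mgh, hence v² = v₀² + 2gh/(1+k).
v = √(1.66² + 2×9.8×2.26/1.667) = √29.33 ≈ 5.42 m/s.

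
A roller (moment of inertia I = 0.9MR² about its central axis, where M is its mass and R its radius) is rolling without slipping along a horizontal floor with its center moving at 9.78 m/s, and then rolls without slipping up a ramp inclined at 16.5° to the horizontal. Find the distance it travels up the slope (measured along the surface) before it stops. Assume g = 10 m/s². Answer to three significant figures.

d ≈ 32.0 m

Here I = 0.9MR², so the shape factor k = I/(MR²) = 0.9.
Since it rolls without slipping, ω = v/R and KE = ½Mv² + ½Iω² = ½(1+k)Mv² = (19/20)Mv².
Setting this equal to Mgh gives the vertical rise h = (1+k)v₀²/(2g) = 1.9×9.78²/(2×10) = 9.087 m.
The distance along the slope is d = h/sinθ = 9.087/sin16.5° ≈ 32.0 m.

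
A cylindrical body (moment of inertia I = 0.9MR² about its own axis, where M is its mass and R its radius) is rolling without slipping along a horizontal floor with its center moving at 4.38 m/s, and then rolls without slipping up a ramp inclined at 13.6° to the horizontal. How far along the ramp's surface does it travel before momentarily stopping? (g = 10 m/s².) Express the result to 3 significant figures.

The moment of inertia is 0.9MR², giving k ≡ I/(MR²) = 0.9.
Rolling without slipping gives ω = v/R, so the total kinetic energy is ½Mv² + ½Iω² = ½(1+k)Mv² = (19/20)Mv².
Setting this equal to Mgh gives the vertical rise h = (1+k)v₀²/(2g) = 1.9×4.38²/(2×10) = 1.823 m.
Along the incline, d = h/sinθ = 1.823/sin13.6° ≈ 7.75 m.

d ≈ 7.75 m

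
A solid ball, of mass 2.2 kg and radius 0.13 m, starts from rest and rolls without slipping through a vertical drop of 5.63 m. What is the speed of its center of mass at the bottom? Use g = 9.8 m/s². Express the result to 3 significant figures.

v ≈ 8.88 m/s

For this body I = (2/5)MR², i.e. k = I/(MR²) = 0.4.
Since it rolls without slipping, ω = v/R and KE = ½Mv² + ½Iω² = ½(1+k)Mv² = (7/10)Mv².
Setting Mgh = (7/10)Mv² gives v = √(2gh/(1+k)) = √(2·9.8·5.63/1.4) ≈ 8.88 m/s.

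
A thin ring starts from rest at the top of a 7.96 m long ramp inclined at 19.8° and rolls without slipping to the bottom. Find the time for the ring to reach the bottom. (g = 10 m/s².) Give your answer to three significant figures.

For this body I = MR², i.e. k = I/(MR²) = 1.
Translational: Mg sinθ − f = Ma. Rotational about the CM: fR = Iα = kMRa, so f = kMa.
Hence a = g sinθ/(1+k) = 10×sin19.8°/2 = 1.694 m/s².
With constant a from rest, t = √(2L/a) = √(2·7.96/1.694) ≈ 3.07 s.

t ≈ 3.07 s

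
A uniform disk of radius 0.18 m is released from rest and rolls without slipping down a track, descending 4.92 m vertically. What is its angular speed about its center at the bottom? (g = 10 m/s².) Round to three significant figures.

With I = (1/2)MR², the ratio k = I/(MR²) is 0.5.
Rolling without slipping gives ω = v/R, so the total kinetic energy is ½Mv² + ½Iω² = ½(1+k)Mv² = (3/4)Mv².
Energy conservation Mgh = ½(1+k)Mv² gives v = √(2gh/(1+k)) = √(2 × 10 × 4.92 / 1.5) = 8.099 m/s.
The angular speed follows from ω = v/R = 8.099/0.18 ≈ 45.0 rad/s.

ω ≈ 45.0 rad/s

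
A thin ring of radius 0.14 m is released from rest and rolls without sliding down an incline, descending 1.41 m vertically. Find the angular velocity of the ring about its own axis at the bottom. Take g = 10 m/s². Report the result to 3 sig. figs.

For this body I = MR², i.e. k = I/(MR²) = 1.
Pure rolling means v = ωR; then KE = ½Mv² + ½I(v/R)² = ½(1+k)Mv² = Mv².
Energy conservation Mgh = ½(1+k)Mv² gives v = √(2gh/(1+k)) = √(2 × 10 × 1.41 / 2) = 3.755 m/s.
Then ω = v/R = 3.755 / 0.14 ≈ 26.8 rad/s.

ω ≈ 26.8 rad/s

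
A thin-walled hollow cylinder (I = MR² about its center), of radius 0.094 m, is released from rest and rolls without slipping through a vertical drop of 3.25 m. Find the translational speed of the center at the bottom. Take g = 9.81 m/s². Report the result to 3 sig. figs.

v ≈ 5.65 m/s

For this body I = MR², i.e. k = I/(MR²) = 1.
Pure rolling means v = ωR; then KE = ½Mv² + ½I(v/R)² = ½(1+k)Mv² = Mv².
Energy conservation: Mgh = Mv², so v = √(2gh/(1+k)) = √(2 × 9.81 × 3.25 / 2) ≈ 5.65 m/s.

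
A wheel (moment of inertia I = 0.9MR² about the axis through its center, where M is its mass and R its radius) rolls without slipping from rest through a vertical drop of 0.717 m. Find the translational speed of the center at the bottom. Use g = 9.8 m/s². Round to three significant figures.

v ≈ 2.72 m/s

The moment of inertia is 0.9MR², giving k ≡ I/(MR²) = 0.9.
The rolling condition ω = v/R makes the rotational term ½I(v/R)² = ½kMv², so KE_total = ½(1+k)Mv² = (19/20)Mv².
Setting Mgh = (19/20)Mv² gives v = √(2gh/(1+k)) = √(2·9.8·0.717/1.9) ≈ 2.72 m/s.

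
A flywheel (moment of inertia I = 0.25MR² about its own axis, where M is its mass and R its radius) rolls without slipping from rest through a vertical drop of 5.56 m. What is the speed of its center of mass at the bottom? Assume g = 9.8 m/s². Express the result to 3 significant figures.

With I = 0.25MR², the ratio k = I/(MR²) is 0.25.
Pure rolling means v = ωR; then KE = ½Mv² + ½I(v/R)² = ½(1+k)Mv² = (5/8)Mv².
Energy conservation: Mgh = (5/8)Mv², so v = √(2gh/(1+k)) = √(2 × 9.8 × 5.56 / 1.25) ≈ 9.34 m/s.

v ≈ 9.34 m/s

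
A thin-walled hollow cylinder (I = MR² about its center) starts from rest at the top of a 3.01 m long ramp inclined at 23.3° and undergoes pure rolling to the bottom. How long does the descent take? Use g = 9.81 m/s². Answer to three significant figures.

t ≈ 1.76 s

With I = MR², the ratio k = I/(MR²) is 1.
Along the incline Mg sinθ − f = Ma, and torque about the center fR = Iα = kMR²(a/R) gives f = kMa.
Hence a = g sinθ/(1+k) = 9.81×sin23.3°/2 = 1.94 m/s².
Starting from rest, L = ½at², so t = √(2L/a) = √(2×3.01/1.94) ≈ 1.76 s.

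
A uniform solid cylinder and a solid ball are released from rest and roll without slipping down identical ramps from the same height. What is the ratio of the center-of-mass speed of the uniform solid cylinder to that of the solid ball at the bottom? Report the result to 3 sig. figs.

v_ratio ≈ 0.966

Each satisfies Mgh = ½(1+k)Mv² with k = I/(MR²), so v ∝ 1/√(1+k).
For the uniform solid cylinder k = 0.5; for the solid ball k = 0.4.
v₁/v₂ = √((1+k₂)/(1+k₁)) = √(1.4/1.5) ≈ 0.966.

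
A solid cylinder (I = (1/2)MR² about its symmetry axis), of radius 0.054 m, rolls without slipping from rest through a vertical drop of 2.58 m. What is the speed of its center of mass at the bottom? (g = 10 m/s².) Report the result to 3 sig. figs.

For this body I = (1/2)MR², i.e. k = I/(MR²) = 0.5.
Since it rolls without slipping, ω = v/R and KE = ½Mv² + ½Iω² = ½(1+k)Mv² = (3/4)Mv².
Energy conservation: Mgh = (3/4)Mv², so v = √(2gh/(1+k)) = √(2 × 10 × 2.58 / 1.5) ≈ 5.87 m/s.

v ≈ 5.87 m/s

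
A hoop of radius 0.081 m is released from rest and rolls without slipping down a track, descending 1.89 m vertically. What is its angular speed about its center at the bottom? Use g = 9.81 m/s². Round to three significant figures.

Here I = MR², so the shape factor k = I/(MR²) = 1.
Since it rolls without slipping, ω = v/R and KE = ½Mv² + ½Iω² = ½(1+k)Mv² = Mv².
Energy conservation Mgh = ½(1+k)Mv² gives v = √(2gh/(1+k)) = √(2 × 9.81 × 1.89 / 2) = 4.306 m/s.
The angular speed follows from ω = v/R = 4.306/0.081 ≈ 53.2 rad/s.

ω ≈ 53.2 rad/s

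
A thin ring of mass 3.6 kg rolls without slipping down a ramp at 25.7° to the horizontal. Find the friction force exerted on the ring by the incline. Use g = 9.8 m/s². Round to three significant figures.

f ≈ 7.65 N

With I = MR², the ratio k = I/(MR²) is 1.
Along the incline Mg sinθ − f = Ma, and torque about the center fR = Iα = kMR²(a/R) gives f = kMa.
Combining, a = g sinθ/(1+k) and f = kMa = kMg sinθ/(1+k).
f = 1 × 3.6 × 9.8 × sin25.7° / 2 ≈ 7.65 N.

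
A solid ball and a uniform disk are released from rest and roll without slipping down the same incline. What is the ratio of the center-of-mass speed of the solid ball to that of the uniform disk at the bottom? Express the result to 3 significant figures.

v_ratio ≈ 1.04

Each satisfies Mgh = ½(1+k)Mv² with k = I/(MR²), so v ∝ 1/√(1+k).
For the solid ball k = 0.4; for the uniform disk k = 0.5.
v₁/v₂ = √((1+k₂)/(1+k₁)) = √(1.5/1.4) ≈ 1.04.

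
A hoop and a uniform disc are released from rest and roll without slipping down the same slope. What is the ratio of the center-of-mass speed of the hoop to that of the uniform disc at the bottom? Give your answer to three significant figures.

Each satisfies Mgh = ½(1+k)Mv² with k = I/(MR²), so v ∝ 1/√(1+k).
For the hoop k = 1; for the uniform disc k = 0.5.
v₁/v₂ = √((1+k₂)/(1+k₁)) = √(1.5/2) ≈ 0.866.

v_ratio ≈ 0.866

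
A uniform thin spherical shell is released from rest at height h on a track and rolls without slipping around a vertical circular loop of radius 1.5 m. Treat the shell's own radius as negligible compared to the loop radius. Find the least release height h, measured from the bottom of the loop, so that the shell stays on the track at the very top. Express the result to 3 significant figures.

Here I = (2/3)MR², so the shape factor k = I/(MR²) = 2/3.
At the top of the loop, the minimum-contact condition is Mg = Mv_top²/r, so v_top² = gr.
With ω = v/R, the kinetic energy at speed v is ½(1+k)Mv² = (5/6)Mv².
Energy conservation from release (height h) to the top (height 2r): Mgh = Mg(2r) + (5/6)M·gr.
Thus h_min = 2r + (1+k)r/2 = r(2 + 1.667/2) = 1.5 × 2.833 ≈ 4.25 m.

h_min ≈ 4.25 m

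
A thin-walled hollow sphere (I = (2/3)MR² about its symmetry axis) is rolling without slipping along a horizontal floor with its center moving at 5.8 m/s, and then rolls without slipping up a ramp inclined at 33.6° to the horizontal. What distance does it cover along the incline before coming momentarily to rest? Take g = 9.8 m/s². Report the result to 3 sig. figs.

Here I = (2/3)MR², so the shape factor k = I/(MR²) = 2/3.
Pure rolling means v = ωR; then KE = ½Mv² + ½I(v/R)² = ½(1+k)Mv² = (5/6)Mv².
Setting this equal to Mgh gives the vertical rise h = (1+k)v₀²/(2g) = 1.667×5.8²/(2×9.8) = 2.861 m.
The distance along the slope is d = h/sinθ = 2.861/sin33.6° ≈ 5.17 m.

d ≈ 5.17 m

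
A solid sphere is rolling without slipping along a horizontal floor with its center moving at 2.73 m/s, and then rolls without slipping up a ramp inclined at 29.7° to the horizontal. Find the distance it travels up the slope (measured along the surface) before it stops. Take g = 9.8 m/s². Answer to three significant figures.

d ≈ 1.07 m

For this body I = (2/5)MR², i.e. k = I/(MR²) = 0.4.
Pure rolling means v = ωR; then KE = ½Mv² + ½I(v/R)² = ½(1+k)Mv² = (7/10)Mv².
Setting this equal to Mgh gives the vertical rise h = (1+k)v₀²/(2g) = 1.4×2.73²/(2×9.8) = 0.5323 m.
The distance along the slope is d = h/sinθ = 0.5323/sin29.7° ≈ 1.07 m.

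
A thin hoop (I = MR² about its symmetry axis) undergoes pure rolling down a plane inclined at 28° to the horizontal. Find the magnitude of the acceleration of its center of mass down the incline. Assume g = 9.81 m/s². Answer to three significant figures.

a ≈ 2.30 m/s²

Here I = MR², so the shape factor k = I/(MR²) = 1.
Newton's second law down the slope: Mg sinθ − f = Ma. The torque equation fR = Iα (with α = a/R) gives f = kMa.
Eliminating f: Mg sinθ = (1+k)Ma, so a = g sinθ/(1+k) = 9.81 × sin28° / 2 ≈ 2.30 m/s².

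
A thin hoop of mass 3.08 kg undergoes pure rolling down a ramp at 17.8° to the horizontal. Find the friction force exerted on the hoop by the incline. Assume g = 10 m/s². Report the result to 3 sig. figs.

f ≈ 4.71 N

With I = MR², the ratio k = I/(MR²) is 1.
Translational: Mg sinθ − f = Ma. Rotational about the CM: fR = Iα = kMRa, so f = kMa.
Combining, a = g sinθ/(1+k) and f = kMa = kMg sinθ/(1+k).
f = 1 × 3.08 × 10 × sin17.8° / 2 ≈ 4.71 N.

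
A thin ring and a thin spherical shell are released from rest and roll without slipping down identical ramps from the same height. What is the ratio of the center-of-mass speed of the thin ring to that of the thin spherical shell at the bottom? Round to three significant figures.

Each satisfies Mgh = ½(1+k)Mv² with k = I/(MR²), so v ∝ 1/√(1+k).
For the thin ring k = 1; for the thin spherical shell k = 2/3.
v₁/v₂ = √((1+k₂)/(1+k₁)) = √(1.667/2) ≈ 0.913.

v_ratio ≈ 0.913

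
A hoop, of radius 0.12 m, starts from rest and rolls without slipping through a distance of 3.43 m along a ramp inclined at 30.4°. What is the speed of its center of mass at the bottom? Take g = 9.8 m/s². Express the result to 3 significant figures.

v ≈ 4.12 m/s

With I = MR², the ratio k = I/(MR²) is 1.
Pure rolling means v = ωR; then KE = ½Mv² + ½I(v/R)² = ½(1+k)Mv² = Mv².
The vertical drop is h = L sinθ = 3.43 × sin30.4° = 1.736 m.
Setting Mgh = Mv² gives v = √(2gh/(1+k)) = √(2·9.8·1.736/2) ≈ 4.12 m/s.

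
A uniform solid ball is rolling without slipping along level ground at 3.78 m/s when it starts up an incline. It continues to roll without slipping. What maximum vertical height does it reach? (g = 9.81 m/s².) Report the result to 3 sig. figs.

For this body I = (2/5)MR², i.e. k = I/(MR²) = 0.4.
The rolling condition ω = v/R makes the rotational term ½I(v/R)² = ½kMv², so KE_total = ½(1+k)Mv² = (7/10)Mv².
At the top the kinetic energy is zero, so (7/10)Mv₀² = Mgh.
Thus h = (1+k)v₀²/(2g) = 1.4 × 3.78² / (2 × 9.81) ≈ 1.02 m.

h ≈ 1.02 m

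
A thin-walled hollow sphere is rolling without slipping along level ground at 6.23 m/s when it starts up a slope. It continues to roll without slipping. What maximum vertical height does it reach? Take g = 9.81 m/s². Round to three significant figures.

The moment of inertia is (2/3)MR², giving k ≡ I/(MR²) = 2/3.
Pure rolling means v = ωR; then KE = ½Mv² + ½I(v/R)² = ½(1+k)Mv² = (5/6)Mv².
All of this converts to potential energy at the highest point: (5/6)Mv₀² = Mgh.
Thus h = (1+k)v₀²/(2g) = 1.667 × 6.23² / (2 × 9.81) ≈ 3.30 m.

h ≈ 3.30 m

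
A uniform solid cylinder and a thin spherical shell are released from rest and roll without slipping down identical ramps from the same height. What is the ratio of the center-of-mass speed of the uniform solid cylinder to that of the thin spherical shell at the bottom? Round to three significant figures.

Each satisfies Mgh = ½(1+k)Mv² with k = I/(MR²), so v ∝ 1/√(1+k).
For the uniform solid cylinder k = 0.5; for the thin spherical shell k = 2/3.
v₁/v₂ = √((1+k₂)/(1+k₁)) = √(1.667/1.5) ≈ 1.05.

v_ratio ≈ 1.05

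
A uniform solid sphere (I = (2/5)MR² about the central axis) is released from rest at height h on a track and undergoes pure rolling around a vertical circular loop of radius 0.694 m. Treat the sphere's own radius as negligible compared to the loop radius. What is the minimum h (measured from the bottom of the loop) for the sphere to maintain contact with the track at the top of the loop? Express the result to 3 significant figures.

h_min ≈ 1.87 m

With I = (2/5)MR², the ratio k = I/(MR²) is 0.4.
At the top of the loop, the minimum-contact condition is Mg = Mv_top²/r, so v_top² = gr.
With ω = v/R, the kinetic energy at speed v is ½(1+k)Mv² = (7/10)Mv².
Energy conservation from release (height h) to the top (height 2r): Mgh = Mg(2r) + (7/10)M·gr.
Thus h_min = 2r + (1+k)r/2 = r(2 + 1.4/2) = 0.694 × 2.7 ≈ 1.87 m.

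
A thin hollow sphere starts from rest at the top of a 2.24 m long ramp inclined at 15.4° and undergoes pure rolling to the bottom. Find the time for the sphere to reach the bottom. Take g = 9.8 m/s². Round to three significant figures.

Here I = (2/3)MR², so the shape factor k = I/(MR²) = 2/3.
Newton's second law down the slope: Mg sinθ − f = Ma. The torque equation fR = Iα (with α = a/R) gives f = kMa.
Hence a = g sinθ/(1+k) = 9.8×sin15.4°/1.667 = 1.561 m/s².
Starting from rest, L = ½at², so t = √(2L/a) = √(2×2.24/1.561) ≈ 1.69 s.

t ≈ 1.69 s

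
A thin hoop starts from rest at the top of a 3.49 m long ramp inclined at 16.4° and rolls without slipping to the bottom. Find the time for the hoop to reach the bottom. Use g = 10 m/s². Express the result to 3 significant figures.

t ≈ 2.22 s

For this body I = MR², i.e. k = I/(MR²) = 1.
Translational: Mg sinθ − f = Ma. Rotational about the CM: fR = Iα = kMRa, so f = kMa.
Hence a = g sinθ/(1+k) = 10×sin16.4°/2 = 1.412 m/s².
Starting from rest, L = ½at², so t = √(2L/a) = √(2×3.49/1.412) ≈ 2.22 s.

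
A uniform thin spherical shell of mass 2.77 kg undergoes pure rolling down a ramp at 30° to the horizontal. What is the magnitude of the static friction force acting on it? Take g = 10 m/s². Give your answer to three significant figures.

f ≈ 5.54 N

For this body I = (2/3)MR², i.e. k = I/(MR²) = 2/3.
Translational: Mg sinθ − f = Ma. Rotational about the CM: fR = Iα = kMRa, so f = kMa.
Combining, a = g sinθ/(1+k) and f = kMa = kMg sinθ/(1+k).
f = (2/3) × 2.77 × 10 × sin30° / 1.667 ≈ 5.54 N.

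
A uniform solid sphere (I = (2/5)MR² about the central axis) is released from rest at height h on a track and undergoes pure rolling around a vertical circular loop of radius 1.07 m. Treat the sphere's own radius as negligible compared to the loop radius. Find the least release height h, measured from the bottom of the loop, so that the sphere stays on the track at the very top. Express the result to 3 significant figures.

The moment of inertia is (2/5)MR², giving k ≡ I/(MR²) = 0.4.
At the top, contact is just lost when gravity alone supplies the centripetal force: Mg = Mv_top²/r, i.e. v_top² = gr.
With ω = v/R, the kinetic energy at speed v is ½(1+k)Mv² = (7/10)Mv².
Energy conservation from release (height h) to the top (height 2r): Mgh = Mg(2r) + (7/10)M·gr.
Thus h_min = 2r + (1+k)r/2 = r(2 + 1.4/2) = 1.07 × 2.7 ≈ 2.89 m.

h_min ≈ 2.89 m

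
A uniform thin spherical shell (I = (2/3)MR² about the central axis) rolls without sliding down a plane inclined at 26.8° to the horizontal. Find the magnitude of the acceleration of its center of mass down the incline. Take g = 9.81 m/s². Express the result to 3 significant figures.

a ≈ 2.65 m/s²

Here I = (2/3)MR², so the shape factor k = I/(MR²) = 2/3.
Newton's second law down the slope: Mg sinθ − f = Ma. The torque equation fR = Iα (with α = a/R) gives f = kMa.
Eliminating f: Mg sinθ = (1+k)Ma, so a = g sinθ/(1+k) = 9.81 × sin26.8° / 1.667 ≈ 2.65 m/s².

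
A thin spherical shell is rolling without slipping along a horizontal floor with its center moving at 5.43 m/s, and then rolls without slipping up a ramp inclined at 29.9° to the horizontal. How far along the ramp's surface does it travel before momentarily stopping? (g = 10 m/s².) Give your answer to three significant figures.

With I = (2/3)MR², the ratio k = I/(MR²) is 2/3.
Pure rolling means v = ωR; then KE = ½Mv² + ½I(v/R)² = ½(1+k)Mv² = (5/6)Mv².
Setting this equal to Mgh gives the vertical rise h = (1+k)v₀²/(2g) = 1.667×5.43²/(2×10) = 2.457 m.
Along the incline, d = h/sinθ = 2.457/sin29.9° ≈ 4.93 m.

d ≈ 4.93 m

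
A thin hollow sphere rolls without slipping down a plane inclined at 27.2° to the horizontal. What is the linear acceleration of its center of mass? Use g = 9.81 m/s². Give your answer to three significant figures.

a ≈ 2.69 m/s²

Here I = (2/3)MR², so the shape factor k = I/(MR²) = 2/3.
Along the incline Mg sinθ − f = Ma, and torque about the center fR = Iα = kMR²(a/R) gives f = kMa.
Eliminating f: Mg sinθ = (1+k)Ma, so a = g sinθ/(1+k) = 9.81 × sin27.2° / 1.667 ≈ 2.69 m/s².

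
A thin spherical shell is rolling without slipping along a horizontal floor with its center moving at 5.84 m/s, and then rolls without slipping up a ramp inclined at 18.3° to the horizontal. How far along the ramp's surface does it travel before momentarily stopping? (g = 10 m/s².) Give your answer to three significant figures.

Here I = (2/3)MR², so the shape factor k = I/(MR²) = 2/3.
Since it rolls without slipping, ω = v/R and KE = ½Mv² + ½Iω² = ½(1+k)Mv² = (5/6)Mv².
Setting this equal to Mgh gives the vertical rise h = (1+k)v₀²/(2g) = 1.667×5.84²/(2×10) = 2.842 m.
The distance along the slope is d = h/sinθ = 2.842/sin18.3° ≈ 9.05 m.

d ≈ 9.05 m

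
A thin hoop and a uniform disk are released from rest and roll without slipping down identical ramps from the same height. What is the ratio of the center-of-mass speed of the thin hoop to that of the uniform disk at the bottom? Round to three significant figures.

v_ratio ≈ 0.866

Each satisfies Mgh = ½(1+k)Mv² with k = I/(MR²), so v ∝ 1/√(1+k).
For the thin hoop k = 1; for the uniform disk k = 0.5.
v₁/v₂ = √((1+k₂)/(1+k₁)) = √(1.5/2) ≈ 0.866.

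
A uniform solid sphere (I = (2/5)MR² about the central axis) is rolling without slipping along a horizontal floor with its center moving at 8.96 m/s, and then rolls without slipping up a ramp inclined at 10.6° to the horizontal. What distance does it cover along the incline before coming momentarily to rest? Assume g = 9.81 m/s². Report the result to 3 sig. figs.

For this body I = (2/5)MR², i.e. k = I/(MR²) = 0.4.
Rolling without slipping gives ω = v/R, so the total kinetic energy is ½Mv² + ½Iω² = ½(1+k)Mv² = (7/10)Mv².
Setting this equal to Mgh gives the vertical rise h = (1+k)v₀²/(2g) = 1.4×8.96²/(2×9.81) = 5.729 m.
Along the incline, d = h/sinθ = 5.729/sin10.6° ≈ 31.1 m.

d ≈ 31.1 m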